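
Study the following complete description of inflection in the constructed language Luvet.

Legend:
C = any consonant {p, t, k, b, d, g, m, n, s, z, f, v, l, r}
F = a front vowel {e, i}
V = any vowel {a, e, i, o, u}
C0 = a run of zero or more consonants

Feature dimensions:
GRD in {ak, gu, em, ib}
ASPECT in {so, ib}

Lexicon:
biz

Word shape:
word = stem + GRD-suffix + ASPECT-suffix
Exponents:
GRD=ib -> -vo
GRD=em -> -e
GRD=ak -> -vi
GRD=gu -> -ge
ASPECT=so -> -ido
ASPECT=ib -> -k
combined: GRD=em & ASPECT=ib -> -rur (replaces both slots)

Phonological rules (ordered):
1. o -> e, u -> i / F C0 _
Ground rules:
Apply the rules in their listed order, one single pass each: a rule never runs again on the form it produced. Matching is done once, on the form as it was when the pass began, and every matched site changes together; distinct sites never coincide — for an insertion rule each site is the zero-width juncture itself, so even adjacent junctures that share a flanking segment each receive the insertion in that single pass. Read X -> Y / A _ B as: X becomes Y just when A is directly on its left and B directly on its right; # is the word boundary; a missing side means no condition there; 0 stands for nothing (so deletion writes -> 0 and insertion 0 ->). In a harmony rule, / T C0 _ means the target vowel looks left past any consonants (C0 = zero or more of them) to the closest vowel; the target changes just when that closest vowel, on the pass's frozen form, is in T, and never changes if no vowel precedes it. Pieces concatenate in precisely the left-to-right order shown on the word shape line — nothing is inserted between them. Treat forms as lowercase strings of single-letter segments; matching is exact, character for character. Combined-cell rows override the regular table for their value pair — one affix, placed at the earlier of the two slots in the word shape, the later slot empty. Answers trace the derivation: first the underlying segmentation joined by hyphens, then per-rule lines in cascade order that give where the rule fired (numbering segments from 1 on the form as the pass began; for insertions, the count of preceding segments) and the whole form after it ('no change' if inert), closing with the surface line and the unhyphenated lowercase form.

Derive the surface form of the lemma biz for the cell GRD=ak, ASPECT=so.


underlying: biz-vi-ido
1. o -> e, u -> i / F C0 _: fires at position(s) 8: bizviide
surface: bizviide


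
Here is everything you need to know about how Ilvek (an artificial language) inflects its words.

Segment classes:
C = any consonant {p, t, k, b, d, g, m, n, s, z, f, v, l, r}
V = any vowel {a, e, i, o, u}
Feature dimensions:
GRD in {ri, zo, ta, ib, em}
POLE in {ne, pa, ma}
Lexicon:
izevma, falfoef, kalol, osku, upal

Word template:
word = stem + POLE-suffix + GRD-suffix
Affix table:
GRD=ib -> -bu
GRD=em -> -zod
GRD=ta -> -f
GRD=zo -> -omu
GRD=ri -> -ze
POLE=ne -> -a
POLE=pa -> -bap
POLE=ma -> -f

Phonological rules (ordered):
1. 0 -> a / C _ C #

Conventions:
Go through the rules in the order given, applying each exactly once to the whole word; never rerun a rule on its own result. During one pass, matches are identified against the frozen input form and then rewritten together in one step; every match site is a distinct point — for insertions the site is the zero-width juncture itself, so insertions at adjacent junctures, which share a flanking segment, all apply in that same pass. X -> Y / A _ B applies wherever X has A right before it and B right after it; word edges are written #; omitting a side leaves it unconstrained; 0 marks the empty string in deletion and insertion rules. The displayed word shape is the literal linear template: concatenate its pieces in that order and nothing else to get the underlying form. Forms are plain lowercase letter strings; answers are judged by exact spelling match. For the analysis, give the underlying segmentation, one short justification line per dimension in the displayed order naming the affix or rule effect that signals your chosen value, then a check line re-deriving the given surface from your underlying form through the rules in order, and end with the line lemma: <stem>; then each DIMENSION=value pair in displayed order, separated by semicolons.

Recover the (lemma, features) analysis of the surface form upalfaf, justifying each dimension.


underlying: upal-f-f
GRD=ta - signalled by the affix -f
POLE=ma - signalled by the affix -f
check: upalff -> upalfaf
lemma: upal; GRD=ta; POLE=ma


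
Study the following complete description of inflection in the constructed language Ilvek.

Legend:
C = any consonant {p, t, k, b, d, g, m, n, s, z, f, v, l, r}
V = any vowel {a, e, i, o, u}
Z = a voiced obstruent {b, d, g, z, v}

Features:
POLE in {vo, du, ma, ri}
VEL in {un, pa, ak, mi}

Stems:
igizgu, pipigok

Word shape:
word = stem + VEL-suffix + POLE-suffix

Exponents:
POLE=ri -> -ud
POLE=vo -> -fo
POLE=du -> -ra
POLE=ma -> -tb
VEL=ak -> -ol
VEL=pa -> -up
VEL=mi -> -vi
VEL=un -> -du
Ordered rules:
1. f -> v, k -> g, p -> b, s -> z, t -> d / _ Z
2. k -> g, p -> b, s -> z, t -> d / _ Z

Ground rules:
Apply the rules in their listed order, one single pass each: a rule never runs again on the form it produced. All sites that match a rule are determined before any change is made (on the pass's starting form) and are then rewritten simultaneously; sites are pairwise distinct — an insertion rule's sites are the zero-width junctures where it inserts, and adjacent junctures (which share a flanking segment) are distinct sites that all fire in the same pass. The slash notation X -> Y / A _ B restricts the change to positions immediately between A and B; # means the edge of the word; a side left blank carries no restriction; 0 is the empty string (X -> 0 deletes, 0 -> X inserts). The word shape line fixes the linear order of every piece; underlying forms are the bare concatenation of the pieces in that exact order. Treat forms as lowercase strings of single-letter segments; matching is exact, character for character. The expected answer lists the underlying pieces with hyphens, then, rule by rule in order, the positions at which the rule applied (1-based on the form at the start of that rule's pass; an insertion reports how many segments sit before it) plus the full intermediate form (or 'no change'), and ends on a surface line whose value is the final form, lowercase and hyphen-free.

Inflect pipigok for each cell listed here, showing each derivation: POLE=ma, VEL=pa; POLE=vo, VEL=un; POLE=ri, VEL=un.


cell POLE=ma, VEL=pa:
underlying: pipigok-up-tb
1. f -> v, k -> g, p -> b, s -> z, t -> d / _ Z: fires at position(s) 10: pipigokupdb
2. k -> g, p -> b, s -> z, t -> d / _ Z: fires at position(s) 9: pipigokubdb
surface: pipigokubdb

cell POLE=vo, VEL=un:
underlying: pipigok-du-fo
1. f -> v, k -> g, p -> b, s -> z, t -> d / _ Z: fires at position(s) 7: pipigogdufo
2. k -> g, p -> b, s -> z, t -> d / _ Z: no change
surface: pipigogdufo

cell POLE=ri, VEL=un:
underlying: pipigok-du-ud
1. f -> v, k -> g, p -> b, s -> z, t -> d / _ Z: fires at position(s) 7: pipigogduud
2. k -> g, p -> b, s -> z, t -> d / _ Z: no change
surface: pipigogduud


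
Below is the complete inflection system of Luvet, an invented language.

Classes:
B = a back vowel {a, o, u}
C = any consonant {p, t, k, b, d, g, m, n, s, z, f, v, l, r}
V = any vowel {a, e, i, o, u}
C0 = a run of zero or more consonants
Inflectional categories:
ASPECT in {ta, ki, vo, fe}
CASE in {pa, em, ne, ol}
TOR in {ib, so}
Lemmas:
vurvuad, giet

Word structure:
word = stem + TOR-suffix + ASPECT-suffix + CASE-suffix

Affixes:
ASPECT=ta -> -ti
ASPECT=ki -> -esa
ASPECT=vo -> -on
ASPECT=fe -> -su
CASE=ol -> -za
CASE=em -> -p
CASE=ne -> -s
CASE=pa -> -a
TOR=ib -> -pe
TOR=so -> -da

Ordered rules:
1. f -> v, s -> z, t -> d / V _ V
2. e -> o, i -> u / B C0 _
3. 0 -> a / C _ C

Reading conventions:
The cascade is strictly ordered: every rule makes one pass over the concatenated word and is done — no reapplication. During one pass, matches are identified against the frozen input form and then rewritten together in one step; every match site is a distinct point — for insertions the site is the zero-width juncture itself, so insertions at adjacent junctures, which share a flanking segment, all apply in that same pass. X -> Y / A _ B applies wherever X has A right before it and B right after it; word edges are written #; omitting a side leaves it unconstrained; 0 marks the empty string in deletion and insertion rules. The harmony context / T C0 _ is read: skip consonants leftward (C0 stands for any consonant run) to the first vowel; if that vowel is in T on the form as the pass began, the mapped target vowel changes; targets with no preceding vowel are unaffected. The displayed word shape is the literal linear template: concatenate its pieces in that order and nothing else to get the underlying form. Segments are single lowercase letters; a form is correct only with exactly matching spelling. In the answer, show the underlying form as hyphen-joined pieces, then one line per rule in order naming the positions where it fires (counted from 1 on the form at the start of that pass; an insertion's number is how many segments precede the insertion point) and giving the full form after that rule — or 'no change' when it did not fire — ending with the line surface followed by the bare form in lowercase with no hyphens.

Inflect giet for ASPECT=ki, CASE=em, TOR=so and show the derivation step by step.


underlying: giet-da-esa-p
1. f -> v, s -> z, t -> d / V _ V: fires at position(s) 8: gietdaezap
2. e -> o, i -> u / B C0 _: fires at position(s) 7: gietdaozap
3. 0 -> a / C _ C: inserts after position(s) 4: gietadaozap
surface: gietadaozap


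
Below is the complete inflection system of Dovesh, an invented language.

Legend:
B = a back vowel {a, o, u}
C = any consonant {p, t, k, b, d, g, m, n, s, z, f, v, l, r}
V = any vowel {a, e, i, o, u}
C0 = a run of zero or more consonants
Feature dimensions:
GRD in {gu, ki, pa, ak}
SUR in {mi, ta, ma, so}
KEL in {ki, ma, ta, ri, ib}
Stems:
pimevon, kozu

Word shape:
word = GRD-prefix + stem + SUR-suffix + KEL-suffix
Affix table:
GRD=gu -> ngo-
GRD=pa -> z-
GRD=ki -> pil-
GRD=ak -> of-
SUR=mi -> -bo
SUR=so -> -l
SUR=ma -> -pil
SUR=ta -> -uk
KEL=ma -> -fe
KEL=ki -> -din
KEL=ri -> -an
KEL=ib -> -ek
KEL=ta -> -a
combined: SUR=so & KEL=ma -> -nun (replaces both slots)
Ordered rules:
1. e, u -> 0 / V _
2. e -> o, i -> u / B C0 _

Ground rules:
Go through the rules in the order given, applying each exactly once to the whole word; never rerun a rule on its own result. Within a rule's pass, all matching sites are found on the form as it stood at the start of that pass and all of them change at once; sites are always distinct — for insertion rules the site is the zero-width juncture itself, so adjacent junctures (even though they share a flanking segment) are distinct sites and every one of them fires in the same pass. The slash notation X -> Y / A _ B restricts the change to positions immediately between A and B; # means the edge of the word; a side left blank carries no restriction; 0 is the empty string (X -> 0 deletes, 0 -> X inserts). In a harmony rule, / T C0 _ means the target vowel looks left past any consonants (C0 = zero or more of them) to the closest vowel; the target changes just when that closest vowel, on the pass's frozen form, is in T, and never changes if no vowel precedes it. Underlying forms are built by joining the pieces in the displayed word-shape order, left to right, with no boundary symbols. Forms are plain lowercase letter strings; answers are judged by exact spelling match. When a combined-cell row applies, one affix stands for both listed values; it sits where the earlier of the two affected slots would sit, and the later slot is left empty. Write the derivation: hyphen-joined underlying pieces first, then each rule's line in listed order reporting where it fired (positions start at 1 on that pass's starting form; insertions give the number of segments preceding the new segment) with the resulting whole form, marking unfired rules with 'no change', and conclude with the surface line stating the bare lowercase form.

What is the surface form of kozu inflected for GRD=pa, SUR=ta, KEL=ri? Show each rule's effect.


underlying: z-kozu-uk-an
1. e, u -> 0 / V _: fires at position(s) 6: zkozukan
2. e -> o, i -> u / B C0 _: no change
surface: zkozukan


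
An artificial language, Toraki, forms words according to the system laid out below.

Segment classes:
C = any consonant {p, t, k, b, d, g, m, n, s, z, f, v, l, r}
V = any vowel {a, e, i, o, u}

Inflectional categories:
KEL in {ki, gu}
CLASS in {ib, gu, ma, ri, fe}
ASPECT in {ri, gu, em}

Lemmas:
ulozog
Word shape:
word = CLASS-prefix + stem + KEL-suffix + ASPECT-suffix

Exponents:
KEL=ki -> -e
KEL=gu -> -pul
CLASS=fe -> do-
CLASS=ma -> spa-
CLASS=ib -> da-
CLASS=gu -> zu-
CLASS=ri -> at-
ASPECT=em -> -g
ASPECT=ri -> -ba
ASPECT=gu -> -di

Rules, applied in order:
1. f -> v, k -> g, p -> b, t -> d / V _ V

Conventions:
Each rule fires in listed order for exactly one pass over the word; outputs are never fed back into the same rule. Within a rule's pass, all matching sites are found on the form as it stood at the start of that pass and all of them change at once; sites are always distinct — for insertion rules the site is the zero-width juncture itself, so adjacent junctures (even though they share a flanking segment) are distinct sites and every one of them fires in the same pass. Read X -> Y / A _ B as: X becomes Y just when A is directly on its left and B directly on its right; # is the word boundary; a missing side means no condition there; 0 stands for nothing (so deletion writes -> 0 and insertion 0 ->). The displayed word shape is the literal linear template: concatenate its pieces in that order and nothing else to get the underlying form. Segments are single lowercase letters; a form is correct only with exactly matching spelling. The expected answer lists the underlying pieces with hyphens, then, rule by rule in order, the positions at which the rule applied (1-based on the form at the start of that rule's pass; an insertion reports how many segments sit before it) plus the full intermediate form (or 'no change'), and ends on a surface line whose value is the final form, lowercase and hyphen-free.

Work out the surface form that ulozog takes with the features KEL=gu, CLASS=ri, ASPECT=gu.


underlying: at-ulozog-pul-di
1. f -> v, k -> g, p -> b, t -> d / V _ V: fires at position(s) 2: adulozogpuldi
surface: adulozogpuldi


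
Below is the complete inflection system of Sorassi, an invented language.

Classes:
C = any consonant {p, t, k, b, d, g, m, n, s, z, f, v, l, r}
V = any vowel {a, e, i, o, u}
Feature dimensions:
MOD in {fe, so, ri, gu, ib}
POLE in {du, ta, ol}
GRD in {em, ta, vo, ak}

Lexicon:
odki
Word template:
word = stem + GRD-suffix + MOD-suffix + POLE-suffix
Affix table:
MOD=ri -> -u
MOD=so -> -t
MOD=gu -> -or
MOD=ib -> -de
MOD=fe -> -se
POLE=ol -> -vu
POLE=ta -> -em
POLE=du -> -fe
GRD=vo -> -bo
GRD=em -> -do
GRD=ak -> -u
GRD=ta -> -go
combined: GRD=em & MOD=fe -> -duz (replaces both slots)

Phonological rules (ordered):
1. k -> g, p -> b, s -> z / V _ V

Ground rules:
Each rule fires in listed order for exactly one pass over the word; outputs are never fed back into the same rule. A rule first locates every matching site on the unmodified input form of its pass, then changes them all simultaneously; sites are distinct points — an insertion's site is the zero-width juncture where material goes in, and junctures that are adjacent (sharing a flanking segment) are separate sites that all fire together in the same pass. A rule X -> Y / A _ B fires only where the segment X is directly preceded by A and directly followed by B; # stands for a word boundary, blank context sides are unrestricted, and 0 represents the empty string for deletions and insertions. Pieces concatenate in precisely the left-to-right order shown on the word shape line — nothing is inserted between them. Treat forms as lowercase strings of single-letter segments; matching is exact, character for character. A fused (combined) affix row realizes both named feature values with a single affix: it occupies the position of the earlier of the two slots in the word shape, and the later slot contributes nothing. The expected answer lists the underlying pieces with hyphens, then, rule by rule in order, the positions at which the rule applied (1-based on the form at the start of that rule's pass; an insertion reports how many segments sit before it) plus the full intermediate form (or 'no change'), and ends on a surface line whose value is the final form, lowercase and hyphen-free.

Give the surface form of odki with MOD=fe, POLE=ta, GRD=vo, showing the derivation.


underlying: odki-bo-se-em
1. k -> g, p -> b, s -> z / V _ V: fires at position(s) 7: odkibozeem
surface: odkibozeem


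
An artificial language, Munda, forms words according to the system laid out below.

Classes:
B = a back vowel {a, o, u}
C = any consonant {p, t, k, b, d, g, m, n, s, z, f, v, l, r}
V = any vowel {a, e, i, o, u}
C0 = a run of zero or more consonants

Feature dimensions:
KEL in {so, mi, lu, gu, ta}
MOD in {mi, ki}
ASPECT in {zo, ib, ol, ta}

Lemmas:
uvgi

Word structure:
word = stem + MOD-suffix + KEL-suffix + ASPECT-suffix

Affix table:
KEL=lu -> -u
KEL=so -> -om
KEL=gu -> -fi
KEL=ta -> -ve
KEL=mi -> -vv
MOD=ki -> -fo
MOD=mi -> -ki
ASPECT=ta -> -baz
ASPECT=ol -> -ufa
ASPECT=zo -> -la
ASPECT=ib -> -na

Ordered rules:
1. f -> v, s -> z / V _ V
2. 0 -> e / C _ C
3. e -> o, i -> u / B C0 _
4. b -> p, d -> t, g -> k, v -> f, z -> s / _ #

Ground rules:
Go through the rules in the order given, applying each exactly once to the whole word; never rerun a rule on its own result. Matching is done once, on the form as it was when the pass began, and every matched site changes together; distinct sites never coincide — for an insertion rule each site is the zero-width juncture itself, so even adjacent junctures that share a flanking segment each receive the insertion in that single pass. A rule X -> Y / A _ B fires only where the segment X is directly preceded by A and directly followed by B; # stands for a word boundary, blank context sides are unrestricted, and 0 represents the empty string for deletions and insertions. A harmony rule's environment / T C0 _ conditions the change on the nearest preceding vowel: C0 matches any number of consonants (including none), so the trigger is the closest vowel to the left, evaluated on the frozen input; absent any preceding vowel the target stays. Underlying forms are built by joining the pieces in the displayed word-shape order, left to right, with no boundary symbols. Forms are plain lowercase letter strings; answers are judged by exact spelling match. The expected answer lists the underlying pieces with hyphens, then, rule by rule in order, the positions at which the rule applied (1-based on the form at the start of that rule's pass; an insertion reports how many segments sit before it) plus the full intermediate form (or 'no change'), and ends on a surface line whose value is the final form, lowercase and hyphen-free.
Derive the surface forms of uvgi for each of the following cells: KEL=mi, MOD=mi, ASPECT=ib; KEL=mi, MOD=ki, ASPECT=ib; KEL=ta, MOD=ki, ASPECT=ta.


cell KEL=mi, MOD=mi, ASPECT=ib:
underlying: uvgi-ki-vv-na
1. f -> v, s -> z / V _ V: no change
2. 0 -> e / C _ C: inserts after position(s) 2, 7, 8: uvegikivevena
3. e -> o, i -> u / B C0 _: fires at position(s) 3: uvogikivevena
4. b -> p, d -> t, g -> k, v -> f, z -> s / _ #: no change
surface: uvogikivevena

cell KEL=mi, MOD=ki, ASPECT=ib:
underlying: uvgi-fo-vv-na
1. f -> v, s -> z / V _ V: fires at position(s) 5: uvgivovvna
2. 0 -> e / C _ C: inserts after position(s) 2, 7, 8: uvegivovevena
3. e -> o, i -> u / B C0 _: fires at position(s) 3, 9: uvogivovovena
4. b -> p, d -> t, g -> k, v -> f, z -> s / _ #: no change
surface: uvogivovovena

cell KEL=ta, MOD=ki, ASPECT=ta:
underlying: uvgi-fo-ve-baz
1. f -> v, s -> z / V _ V: fires at position(s) 5: uvgivovebaz
2. 0 -> e / C _ C: inserts after position(s) 2: uvegivovebaz
3. e -> o, i -> u / B C0 _: fires at position(s) 3, 9: uvogivovobaz
4. b -> p, d -> t, g -> k, v -> f, z -> s / _ #: fires at position(s) 12: uvogivovobas
surface: uvogivovobas


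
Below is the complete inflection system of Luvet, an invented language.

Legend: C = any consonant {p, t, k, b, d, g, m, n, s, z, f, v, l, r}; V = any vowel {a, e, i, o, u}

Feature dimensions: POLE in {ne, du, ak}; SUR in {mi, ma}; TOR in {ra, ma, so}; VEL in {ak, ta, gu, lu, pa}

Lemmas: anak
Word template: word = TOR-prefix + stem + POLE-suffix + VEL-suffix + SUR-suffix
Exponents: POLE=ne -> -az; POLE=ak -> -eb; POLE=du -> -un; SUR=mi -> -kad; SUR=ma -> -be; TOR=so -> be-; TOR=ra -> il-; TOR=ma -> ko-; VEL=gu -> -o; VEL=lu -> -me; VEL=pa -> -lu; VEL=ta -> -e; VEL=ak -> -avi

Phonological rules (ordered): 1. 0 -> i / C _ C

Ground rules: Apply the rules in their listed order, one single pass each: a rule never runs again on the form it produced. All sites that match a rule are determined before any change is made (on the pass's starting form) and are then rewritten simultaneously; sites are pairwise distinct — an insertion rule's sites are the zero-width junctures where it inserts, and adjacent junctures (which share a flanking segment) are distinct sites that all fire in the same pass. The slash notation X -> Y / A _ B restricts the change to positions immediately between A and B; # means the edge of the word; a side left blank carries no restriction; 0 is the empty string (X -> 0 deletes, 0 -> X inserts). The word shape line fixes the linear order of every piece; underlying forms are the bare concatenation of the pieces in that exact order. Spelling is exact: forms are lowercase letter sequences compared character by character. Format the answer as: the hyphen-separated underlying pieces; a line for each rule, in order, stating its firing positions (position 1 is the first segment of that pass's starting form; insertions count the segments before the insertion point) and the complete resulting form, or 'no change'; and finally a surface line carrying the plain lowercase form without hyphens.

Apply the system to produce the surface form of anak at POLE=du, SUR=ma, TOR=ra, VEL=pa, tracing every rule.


underlying: il-anak-un-lu-be
1. 0 -> i / C _ C: inserts after position(s) 8: ilanakunilube
surface: ilanakunilube


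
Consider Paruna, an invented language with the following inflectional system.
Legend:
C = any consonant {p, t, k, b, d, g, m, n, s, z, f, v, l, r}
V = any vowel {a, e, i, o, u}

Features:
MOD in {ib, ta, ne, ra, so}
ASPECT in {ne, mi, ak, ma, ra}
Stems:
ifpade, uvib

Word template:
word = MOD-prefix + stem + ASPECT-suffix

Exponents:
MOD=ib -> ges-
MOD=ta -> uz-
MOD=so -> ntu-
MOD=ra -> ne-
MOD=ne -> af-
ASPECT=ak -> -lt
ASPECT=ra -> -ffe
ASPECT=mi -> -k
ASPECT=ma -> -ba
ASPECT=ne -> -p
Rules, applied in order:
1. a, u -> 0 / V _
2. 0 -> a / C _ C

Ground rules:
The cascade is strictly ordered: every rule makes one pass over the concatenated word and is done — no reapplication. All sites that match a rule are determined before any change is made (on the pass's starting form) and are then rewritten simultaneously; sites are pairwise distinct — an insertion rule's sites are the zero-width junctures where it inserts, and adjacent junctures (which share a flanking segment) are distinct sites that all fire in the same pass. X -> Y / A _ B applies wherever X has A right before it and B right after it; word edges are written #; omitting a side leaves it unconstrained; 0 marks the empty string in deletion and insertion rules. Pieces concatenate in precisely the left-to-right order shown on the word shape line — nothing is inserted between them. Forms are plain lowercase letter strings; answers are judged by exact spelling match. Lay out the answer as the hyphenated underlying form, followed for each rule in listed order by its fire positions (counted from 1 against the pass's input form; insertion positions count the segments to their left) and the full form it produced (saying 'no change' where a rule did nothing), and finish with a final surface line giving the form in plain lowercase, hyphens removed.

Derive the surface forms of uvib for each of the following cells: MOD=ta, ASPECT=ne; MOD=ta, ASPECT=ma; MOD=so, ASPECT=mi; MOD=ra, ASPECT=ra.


cell MOD=ta, ASPECT=ne:
underlying: uz-uvib-p
1. a, u -> 0 / V _: no change
2. 0 -> a / C _ C: inserts after position(s) 6: uzuvibap
surface: uzuvibap

cell MOD=ta, ASPECT=ma:
underlying: uz-uvib-ba
1. a, u -> 0 / V _: no change
2. 0 -> a / C _ C: inserts after position(s) 6: uzuvibaba
surface: uzuvibaba

cell MOD=so, ASPECT=mi:
underlying: ntu-uvib-k
1. a, u -> 0 / V _: fires at position(s) 4: ntuvibk
2. 0 -> a / C _ C: inserts after position(s) 1, 6: natuvibak
surface: natuvibak

cell MOD=ra, ASPECT=ra:
underlying: ne-uvib-ffe
1. a, u -> 0 / V _: fires at position(s) 3: nevibffe
2. 0 -> a / C _ C: inserts after position(s) 5, 6: nevibafafe
surface: nevibafafe


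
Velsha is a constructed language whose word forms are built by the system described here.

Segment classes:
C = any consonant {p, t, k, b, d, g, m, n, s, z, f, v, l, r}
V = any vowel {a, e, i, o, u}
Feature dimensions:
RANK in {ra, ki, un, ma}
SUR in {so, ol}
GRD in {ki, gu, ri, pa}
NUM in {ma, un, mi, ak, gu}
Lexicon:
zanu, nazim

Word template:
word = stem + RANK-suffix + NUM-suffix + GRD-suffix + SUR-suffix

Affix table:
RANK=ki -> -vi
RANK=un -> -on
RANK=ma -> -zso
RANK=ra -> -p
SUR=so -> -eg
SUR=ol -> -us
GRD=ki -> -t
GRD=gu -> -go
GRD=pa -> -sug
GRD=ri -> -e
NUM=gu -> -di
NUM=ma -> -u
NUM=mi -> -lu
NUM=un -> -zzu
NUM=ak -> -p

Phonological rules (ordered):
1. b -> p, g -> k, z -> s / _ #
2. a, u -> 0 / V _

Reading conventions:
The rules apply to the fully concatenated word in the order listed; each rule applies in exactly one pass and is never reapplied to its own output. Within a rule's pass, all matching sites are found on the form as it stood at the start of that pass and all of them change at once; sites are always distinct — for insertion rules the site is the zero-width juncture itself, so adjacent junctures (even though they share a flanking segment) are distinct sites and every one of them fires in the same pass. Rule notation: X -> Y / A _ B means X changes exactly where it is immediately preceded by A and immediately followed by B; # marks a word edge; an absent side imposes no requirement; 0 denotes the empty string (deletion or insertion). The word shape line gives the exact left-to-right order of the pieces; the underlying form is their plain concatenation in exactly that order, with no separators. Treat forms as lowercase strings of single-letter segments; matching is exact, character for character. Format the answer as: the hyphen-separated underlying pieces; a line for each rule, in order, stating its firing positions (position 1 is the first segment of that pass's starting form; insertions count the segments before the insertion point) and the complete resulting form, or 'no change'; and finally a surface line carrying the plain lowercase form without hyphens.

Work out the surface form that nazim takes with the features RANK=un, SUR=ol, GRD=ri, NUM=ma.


underlying: nazim-on-u-e-us
1. b -> p, g -> k, z -> s / _ #: no change
2. a, u -> 0 / V _: fires at position(s) 10: nazimonues
surface: nazimonues


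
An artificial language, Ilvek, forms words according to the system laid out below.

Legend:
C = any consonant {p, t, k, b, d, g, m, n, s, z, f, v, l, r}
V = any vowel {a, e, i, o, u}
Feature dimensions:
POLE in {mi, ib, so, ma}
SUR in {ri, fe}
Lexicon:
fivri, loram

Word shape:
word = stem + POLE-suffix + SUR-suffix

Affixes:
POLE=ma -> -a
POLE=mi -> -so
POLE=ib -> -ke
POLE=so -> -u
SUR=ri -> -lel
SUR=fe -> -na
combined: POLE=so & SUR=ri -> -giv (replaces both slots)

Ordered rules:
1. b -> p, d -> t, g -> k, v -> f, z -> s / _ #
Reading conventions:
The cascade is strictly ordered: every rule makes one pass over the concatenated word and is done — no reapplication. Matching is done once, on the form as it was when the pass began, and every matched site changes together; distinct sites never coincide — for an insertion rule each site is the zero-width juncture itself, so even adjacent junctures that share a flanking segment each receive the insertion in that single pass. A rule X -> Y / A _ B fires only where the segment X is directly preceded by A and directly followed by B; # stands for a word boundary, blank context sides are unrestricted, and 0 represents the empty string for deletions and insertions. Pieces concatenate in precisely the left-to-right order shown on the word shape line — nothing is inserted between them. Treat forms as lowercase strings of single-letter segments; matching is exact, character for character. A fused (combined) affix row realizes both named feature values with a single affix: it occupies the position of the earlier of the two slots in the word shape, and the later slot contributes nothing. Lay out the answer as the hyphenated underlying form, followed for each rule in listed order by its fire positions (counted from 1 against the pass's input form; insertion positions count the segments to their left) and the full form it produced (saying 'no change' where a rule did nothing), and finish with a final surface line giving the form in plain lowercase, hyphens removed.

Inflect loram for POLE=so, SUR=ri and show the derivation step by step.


underlying: loram-giv
1. b -> p, d -> t, g -> k, v -> f, z -> s / _ #: fires at position(s) 8: loramgif
surface: loramgif


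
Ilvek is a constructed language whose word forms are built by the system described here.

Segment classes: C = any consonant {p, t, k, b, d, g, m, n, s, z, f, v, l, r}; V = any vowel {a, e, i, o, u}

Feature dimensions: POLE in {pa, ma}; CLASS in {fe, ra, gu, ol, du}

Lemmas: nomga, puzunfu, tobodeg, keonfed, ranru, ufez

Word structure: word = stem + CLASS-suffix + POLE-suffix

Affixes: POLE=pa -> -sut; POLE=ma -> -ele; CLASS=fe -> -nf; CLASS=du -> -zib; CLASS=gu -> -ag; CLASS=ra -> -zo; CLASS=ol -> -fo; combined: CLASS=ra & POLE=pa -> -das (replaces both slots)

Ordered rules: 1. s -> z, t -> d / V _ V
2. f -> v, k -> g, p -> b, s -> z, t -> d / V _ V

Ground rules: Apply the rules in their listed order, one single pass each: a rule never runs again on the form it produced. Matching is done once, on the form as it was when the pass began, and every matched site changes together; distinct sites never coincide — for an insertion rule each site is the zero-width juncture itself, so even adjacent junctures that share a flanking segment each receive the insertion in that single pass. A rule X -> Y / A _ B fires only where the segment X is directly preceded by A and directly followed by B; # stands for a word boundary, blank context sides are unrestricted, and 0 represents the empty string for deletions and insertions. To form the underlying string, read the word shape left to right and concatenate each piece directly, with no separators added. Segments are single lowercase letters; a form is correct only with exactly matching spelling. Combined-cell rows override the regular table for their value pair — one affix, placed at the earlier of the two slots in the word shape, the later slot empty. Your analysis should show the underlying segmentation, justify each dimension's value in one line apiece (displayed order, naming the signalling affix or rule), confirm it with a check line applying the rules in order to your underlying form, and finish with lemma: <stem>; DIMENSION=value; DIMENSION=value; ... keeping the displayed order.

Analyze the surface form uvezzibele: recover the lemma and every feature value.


underlying: ufez-zib-ele
POLE=ma - signalled by the affix -ele
CLASS=du - signalled by the affix -zib
check: ufezzibele -> ufezzibele -> uvezzibele
lemma: ufez; POLE=ma; CLASS=du


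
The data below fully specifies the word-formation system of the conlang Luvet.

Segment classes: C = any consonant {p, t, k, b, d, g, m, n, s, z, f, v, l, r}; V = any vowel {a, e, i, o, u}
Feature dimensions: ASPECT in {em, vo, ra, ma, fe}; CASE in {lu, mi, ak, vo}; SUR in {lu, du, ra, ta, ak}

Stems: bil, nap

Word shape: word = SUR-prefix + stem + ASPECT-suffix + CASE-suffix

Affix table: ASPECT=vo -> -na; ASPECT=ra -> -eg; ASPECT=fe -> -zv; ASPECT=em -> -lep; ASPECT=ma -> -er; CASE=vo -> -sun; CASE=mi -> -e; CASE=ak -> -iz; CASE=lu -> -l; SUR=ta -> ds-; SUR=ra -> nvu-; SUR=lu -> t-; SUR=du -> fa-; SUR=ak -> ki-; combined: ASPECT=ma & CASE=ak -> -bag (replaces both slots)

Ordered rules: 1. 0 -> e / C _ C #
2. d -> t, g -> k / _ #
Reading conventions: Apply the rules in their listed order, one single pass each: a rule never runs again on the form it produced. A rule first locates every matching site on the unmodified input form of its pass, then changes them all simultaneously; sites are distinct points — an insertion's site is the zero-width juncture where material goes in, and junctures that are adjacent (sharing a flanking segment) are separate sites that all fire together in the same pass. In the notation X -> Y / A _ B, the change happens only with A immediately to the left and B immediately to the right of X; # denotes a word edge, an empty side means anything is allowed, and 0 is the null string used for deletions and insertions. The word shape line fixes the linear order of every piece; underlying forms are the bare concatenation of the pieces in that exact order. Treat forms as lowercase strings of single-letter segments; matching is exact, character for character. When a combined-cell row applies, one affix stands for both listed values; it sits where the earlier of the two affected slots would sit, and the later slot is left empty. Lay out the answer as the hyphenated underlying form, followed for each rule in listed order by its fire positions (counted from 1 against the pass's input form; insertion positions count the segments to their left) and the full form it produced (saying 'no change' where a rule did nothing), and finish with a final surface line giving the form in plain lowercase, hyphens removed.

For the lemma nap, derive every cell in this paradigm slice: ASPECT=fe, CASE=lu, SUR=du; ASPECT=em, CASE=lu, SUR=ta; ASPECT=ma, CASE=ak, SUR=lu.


cell ASPECT=fe, CASE=lu, SUR=du:
underlying: fa-nap-zv-l
1. 0 -> e / C _ C #: inserts after position(s) 7: fanapzvel
2. d -> t, g -> k / _ #: no change
surface: fanapzvel

cell ASPECT=em, CASE=lu, SUR=ta:
underlying: ds-nap-lep-l
1. 0 -> e / C _ C #: inserts after position(s) 8: dsnaplepel
2. d -> t, g -> k / _ #: no change
surface: dsnaplepel

cell ASPECT=ma, CASE=ak, SUR=lu:
underlying: t-nap-bag
1. 0 -> e / C _ C #: no change
2. d -> t, g -> k / _ #: fires at position(s) 7: tnapbak
surface: tnapbak


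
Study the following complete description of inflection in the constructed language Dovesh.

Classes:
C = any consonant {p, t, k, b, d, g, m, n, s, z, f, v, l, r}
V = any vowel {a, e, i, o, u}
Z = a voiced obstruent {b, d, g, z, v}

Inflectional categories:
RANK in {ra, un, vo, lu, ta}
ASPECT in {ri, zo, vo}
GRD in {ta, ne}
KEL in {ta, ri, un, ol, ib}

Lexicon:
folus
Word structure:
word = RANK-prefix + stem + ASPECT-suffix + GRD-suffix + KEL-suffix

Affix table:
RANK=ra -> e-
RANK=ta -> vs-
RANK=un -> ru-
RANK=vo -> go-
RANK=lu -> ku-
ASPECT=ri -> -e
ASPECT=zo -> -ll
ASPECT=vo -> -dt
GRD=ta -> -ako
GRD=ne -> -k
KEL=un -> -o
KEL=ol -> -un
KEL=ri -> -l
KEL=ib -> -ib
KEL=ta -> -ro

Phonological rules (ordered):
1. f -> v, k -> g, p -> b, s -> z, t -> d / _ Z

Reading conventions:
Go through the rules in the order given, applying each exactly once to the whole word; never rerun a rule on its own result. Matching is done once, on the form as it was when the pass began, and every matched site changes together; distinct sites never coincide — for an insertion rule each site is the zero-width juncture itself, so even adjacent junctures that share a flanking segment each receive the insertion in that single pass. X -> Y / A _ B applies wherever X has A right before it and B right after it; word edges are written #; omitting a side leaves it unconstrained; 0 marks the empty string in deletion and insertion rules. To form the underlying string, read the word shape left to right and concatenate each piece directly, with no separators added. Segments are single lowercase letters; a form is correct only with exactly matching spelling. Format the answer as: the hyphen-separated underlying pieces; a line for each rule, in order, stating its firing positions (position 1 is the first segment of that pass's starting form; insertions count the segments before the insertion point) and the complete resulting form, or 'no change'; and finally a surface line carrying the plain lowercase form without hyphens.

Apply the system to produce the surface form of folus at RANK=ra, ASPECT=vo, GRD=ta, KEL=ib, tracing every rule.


underlying: e-folus-dt-ako-ib
1. f -> v, k -> g, p -> b, s -> z, t -> d / _ Z: fires at position(s) 6: efoluzdtakoib
surface: efoluzdtakoib


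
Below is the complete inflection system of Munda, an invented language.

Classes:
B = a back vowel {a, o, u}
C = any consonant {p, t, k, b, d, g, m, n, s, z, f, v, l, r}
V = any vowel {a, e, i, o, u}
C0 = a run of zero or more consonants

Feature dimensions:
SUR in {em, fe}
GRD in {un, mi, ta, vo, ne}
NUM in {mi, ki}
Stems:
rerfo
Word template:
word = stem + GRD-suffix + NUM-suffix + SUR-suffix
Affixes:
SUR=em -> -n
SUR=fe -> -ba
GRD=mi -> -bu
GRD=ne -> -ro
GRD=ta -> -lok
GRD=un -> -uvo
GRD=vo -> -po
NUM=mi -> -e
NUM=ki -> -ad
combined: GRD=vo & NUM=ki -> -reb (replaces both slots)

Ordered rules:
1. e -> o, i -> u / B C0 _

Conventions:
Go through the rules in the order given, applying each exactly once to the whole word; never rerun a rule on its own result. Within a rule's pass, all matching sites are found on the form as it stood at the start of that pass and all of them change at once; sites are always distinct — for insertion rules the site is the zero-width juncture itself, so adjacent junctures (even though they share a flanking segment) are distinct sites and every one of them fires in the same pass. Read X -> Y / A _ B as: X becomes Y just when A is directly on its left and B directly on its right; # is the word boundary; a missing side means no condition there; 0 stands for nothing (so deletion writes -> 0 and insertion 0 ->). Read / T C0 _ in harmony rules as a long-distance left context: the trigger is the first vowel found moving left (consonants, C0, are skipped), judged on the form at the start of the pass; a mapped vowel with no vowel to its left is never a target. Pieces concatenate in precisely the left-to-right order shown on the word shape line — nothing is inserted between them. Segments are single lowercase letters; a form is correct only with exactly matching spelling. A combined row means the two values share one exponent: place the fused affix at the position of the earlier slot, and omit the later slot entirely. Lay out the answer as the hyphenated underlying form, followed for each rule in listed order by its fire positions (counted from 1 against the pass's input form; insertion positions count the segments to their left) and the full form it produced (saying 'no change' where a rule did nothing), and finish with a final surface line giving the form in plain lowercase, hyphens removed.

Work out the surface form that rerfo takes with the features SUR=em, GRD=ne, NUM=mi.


underlying: rerfo-ro-e-n
1. e -> o, i -> u / B C0 _: fires at position(s) 8: rerforoon
surface: rerforoon


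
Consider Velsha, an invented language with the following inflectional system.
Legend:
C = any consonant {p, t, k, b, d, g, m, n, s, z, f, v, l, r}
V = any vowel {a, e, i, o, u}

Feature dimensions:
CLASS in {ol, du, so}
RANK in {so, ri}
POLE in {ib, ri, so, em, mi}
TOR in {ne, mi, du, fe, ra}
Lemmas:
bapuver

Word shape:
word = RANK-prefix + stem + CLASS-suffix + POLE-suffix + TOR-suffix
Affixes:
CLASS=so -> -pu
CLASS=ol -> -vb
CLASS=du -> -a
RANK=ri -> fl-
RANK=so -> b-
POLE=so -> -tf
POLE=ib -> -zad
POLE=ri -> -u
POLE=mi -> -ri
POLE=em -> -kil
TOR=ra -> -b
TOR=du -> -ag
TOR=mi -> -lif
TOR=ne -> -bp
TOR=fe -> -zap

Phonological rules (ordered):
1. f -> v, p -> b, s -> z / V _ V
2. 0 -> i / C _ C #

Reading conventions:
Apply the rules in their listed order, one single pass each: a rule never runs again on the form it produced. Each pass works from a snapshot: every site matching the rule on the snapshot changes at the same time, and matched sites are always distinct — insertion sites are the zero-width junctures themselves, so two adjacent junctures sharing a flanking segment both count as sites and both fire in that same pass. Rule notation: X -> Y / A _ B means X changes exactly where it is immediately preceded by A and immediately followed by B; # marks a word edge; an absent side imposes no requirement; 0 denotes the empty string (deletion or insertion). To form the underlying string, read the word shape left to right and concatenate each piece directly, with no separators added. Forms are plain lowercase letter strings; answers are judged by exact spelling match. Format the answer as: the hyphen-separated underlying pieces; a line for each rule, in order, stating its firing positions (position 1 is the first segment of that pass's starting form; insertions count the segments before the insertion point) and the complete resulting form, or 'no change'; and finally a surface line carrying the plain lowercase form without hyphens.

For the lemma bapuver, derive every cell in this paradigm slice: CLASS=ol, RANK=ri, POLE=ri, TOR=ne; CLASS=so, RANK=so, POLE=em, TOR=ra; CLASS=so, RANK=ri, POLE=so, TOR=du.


cell CLASS=ol, RANK=ri, POLE=ri, TOR=ne:
underlying: fl-bapuver-vb-u-bp
1. f -> v, p -> b, s -> z / V _ V: fires at position(s) 5: flbabuvervbubp
2. 0 -> i / C _ C #: inserts after position(s) 13: flbabuvervbubip
surface: flbabuvervbubip

cell CLASS=so, RANK=so, POLE=em, TOR=ra:
underlying: b-bapuver-pu-kil-b
1. f -> v, p -> b, s -> z / V _ V: fires at position(s) 4: bbabuverpukilb
2. 0 -> i / C _ C #: inserts after position(s) 13: bbabuverpukilib
surface: bbabuverpukilib

cell CLASS=so, RANK=ri, POLE=so, TOR=du:
underlying: fl-bapuver-pu-tf-ag
1. f -> v, p -> b, s -> z / V _ V: fires at position(s) 5: flbabuverputfag
2. 0 -> i / C _ C #: no change
surface: flbabuverputfag
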